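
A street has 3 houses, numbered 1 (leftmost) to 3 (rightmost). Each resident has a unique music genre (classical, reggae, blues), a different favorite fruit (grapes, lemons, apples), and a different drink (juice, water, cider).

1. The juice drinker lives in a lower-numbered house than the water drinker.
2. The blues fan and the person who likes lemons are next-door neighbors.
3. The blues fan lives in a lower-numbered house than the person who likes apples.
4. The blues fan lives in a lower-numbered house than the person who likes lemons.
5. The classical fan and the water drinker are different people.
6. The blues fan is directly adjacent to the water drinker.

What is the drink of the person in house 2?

House 1 favorite fruit: only grapes fits.
The blues fan is narrowed to house 1 or 2; consider each.
Placing it in house 2 leads to a contradiction, so it's in house 1.
The person who likes lemons is in house 2 (clue 2).
From clue 6, the water drinker must be in house 2.
That leaves apples as the favorite fruit for house 3.
House 3's drink must be cider (nothing else left).
By clue 5, the classical fan is in house 3.
So house 2 gets reggae for music genre.
That leaves juice as the drink for house 1.
So: house 1 = blues/grapes/juice, house 2 = reggae/lemons/water, house 3 = classical/apples/cider.

water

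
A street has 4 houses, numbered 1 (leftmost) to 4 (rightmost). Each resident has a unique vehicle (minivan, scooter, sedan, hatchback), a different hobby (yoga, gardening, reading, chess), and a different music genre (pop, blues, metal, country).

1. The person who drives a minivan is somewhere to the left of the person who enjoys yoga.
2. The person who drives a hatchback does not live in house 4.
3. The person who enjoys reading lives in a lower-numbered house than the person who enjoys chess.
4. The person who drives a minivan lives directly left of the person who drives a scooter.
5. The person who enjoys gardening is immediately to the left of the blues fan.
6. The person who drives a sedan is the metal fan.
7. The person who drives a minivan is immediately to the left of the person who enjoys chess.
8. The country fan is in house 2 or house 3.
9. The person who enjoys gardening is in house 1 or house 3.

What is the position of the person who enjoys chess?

3

The person who enjoys gardening is narrowed to house 1 or 3; consider each.
Placing it in house 3 leads to a contradiction, so it's in house 1.
Clue 5 places the blues fan in house 2.
So house 3 gets country for music genre.
House 2's hobby must be reading (nothing else left).
The person who drives a minivan is narrowed to house 2 or 3; consider each.
Placing it in house 3 leads to a contradiction, so it's in house 2.
The person who drives a scooter is in house 3 (clue 4).
Clue 7: the person who enjoys chess is in house 3.
House 1's vehicle must be hatchback (nothing else left).
House 4 vehicle: only sedan fits.
House 4 hobby: only yoga fits.
Clue 6 places the metal fan in house 4.
House 1 music genre: only pop fits.
So: house 1 = hatchback/gardening/pop, house 2 = minivan/reading/blues, house 3 = scooter/chess/country, house 4 = sedan/yoga/metal.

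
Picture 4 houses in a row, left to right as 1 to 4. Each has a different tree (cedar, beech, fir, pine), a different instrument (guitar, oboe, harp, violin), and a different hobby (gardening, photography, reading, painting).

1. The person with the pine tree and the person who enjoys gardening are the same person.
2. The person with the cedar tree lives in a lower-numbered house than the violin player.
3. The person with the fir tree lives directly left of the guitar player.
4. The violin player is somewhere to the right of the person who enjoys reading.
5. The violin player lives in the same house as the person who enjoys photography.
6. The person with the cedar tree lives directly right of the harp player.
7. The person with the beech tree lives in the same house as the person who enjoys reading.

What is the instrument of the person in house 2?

So house 4 gets pine for tree.
Clue 1 places the person who enjoys gardening in house 4.
House 3's hobby must be photography (nothing else left).
The violin player is in house 3 (clue 5).
The person with the cedar tree is in house 2 (clue 2).
From clue 6, the harp player must be in house 1.
That leaves beech as the tree for house 1.
So house 3 gets fir for tree.
From clue 3, the guitar player must be in house 4.
The person who enjoys reading is in house 1 (clue 7).
That leaves oboe as the instrument for house 2.
The only hobby still possible for house 2 is painting.
So: house 1 = beech/harp/reading, house 2 = cedar/oboe/painting, house 3 = fir/violin/photography, house 4 = pine/guitar/gardening.

oboe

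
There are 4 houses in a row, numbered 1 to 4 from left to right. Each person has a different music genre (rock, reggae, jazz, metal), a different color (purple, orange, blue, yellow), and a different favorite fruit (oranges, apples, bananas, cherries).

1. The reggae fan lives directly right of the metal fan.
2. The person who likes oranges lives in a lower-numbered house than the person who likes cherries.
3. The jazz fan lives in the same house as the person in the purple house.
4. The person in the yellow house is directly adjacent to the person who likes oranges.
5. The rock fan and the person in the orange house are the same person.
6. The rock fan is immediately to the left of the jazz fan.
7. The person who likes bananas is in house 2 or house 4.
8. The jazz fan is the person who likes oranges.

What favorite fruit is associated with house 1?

So house 4 gets reggae for music genre.
So house 1 gets apples for favorite fruit.
By clue 1, the metal fan is in house 3.
House 1's music genre must be rock (nothing else left).
House 2 music genre: only jazz fits.
The person in the purple house is in house 2 (clue 3).
Clue 5: the person in the orange house is in house 1.
From clue 8, the person who likes oranges must be in house 2.
House 3's favorite fruit must be cherries (nothing else left).
House 4 favorite fruit: only bananas fits.
From clue 4, the person in the yellow house must be in house 3.
The only color still possible for house 4 is blue.
So: house 1 = rock/orange/apples, house 2 = jazz/purple/oranges, house 3 = metal/yellow/cherries, house 4 = reggae/blue/bananas.

apples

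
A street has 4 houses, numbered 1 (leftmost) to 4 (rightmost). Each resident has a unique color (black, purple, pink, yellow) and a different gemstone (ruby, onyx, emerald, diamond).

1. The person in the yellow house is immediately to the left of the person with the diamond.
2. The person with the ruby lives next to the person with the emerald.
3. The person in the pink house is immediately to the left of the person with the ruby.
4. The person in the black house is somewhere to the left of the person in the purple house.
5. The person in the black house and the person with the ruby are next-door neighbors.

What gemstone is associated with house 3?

diamond

House 4 color: only purple fits.
The person in the black house is narrowed to house 1 or 2 or 3; consider each.
Placing it in house 1 and house 2 leads to a contradiction, so it's in house 3.
Clue 3: the person in the pink house is in house 1.
From clue 3, the person with the ruby must be in house 2.
House 2's color must be yellow (nothing else left).
House 3 gemstone: only diamond fits.
So house 4 gets onyx for gemstone.
That leaves emerald as the gemstone for house 1.
So: house 1 = pink/emerald, house 2 = yellow/ruby, house 3 = black/diamond, house 4 = purple/onyx.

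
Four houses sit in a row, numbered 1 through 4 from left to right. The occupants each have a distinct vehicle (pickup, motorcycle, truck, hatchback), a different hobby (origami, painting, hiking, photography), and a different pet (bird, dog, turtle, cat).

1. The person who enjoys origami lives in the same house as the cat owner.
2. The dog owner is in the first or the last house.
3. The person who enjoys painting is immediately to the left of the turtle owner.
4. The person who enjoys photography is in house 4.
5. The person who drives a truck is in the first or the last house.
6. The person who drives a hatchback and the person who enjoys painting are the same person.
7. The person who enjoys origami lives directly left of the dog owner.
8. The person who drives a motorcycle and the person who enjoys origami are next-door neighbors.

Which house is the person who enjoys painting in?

By clue 4, the person who enjoys photography is in house 4.
By clue 7, the person who enjoys origami is in house 3.
By clue 7, the dog owner is in house 4.
Clue 1 places the cat owner in house 3.
The only vehicle still possible for house 3 is pickup.
That leaves bird as the pet for house 1.
House 2's pet must be turtle (nothing else left).
By clue 3, the person who enjoys painting is in house 1.
From clue 6, the person who drives a hatchback must be in house 1.
House 2 vehicle: only motorcycle fits.
The only vehicle still possible for house 4 is truck.
House 2 hobby: only hiking fits.
So: house 1 = hatchback/painting/bird, house 2 = motorcycle/hiking/turtle, house 3 = pickup/origami/cat, house 4 = truck/photography/dog.

1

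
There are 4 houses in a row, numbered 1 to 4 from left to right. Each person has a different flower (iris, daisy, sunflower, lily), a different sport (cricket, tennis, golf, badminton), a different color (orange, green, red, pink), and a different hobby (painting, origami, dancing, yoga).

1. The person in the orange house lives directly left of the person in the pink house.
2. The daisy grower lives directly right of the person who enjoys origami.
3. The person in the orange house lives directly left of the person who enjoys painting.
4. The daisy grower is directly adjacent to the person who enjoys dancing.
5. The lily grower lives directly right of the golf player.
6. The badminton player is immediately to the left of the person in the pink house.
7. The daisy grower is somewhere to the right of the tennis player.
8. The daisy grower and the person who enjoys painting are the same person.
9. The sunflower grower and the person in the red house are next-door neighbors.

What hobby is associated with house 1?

yoga

That leaves cricket as the sport for house 4.
The daisy grower is narrowed to house 2 or 3 or 4; consider each.
Placing it in house 2 and house 4 leads to a contradiction, so it's in house 3.
From clue 2, the person who enjoys origami must be in house 2.
From clue 8, the person who enjoys painting must be in house 3.
House 1's hobby must be yoga (nothing else left).
House 4 hobby: only dancing fits.
From clue 3, the person in the orange house must be in house 2.
From clue 1, the person in the pink house must be in house 3.
From clue 6, the badminton player must be in house 2.
The only flower still possible for house 1 is iris.
The only sport still possible for house 3 is golf.
So house 4 gets green for color.
From clue 5, the lily grower must be in house 4.
The sunflower grower is in house 2 (clue 9).
That leaves tennis as the sport for house 1.
House 1's color must be red (nothing else left).
So: house 1 = iris/tennis/red/yoga, house 2 = sunflower/badminton/orange/origami, house 3 = daisy/golf/pink/painting, house 4 = lily/cricket/green/dancing.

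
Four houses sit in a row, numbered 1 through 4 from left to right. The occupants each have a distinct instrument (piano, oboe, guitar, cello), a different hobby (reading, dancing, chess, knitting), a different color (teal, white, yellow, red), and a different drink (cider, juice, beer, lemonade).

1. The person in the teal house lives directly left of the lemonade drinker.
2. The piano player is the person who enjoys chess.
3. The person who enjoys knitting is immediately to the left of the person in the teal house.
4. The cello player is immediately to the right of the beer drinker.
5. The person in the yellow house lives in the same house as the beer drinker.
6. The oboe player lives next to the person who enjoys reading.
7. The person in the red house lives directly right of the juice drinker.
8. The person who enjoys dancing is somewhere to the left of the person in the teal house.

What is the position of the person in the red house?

The person who enjoys dancing is narrowed to house 1 or 2; consider each.
Placing it in house 2 leads to a contradiction, so it's in house 1.
The only hobby still possible for house 2 is knitting.
Clue 3: the person in the teal house is in house 3.
The only instrument still possible for house 1 is guitar.
Clue 1: the lemonade drinker is in house 4.
The cello player is narrowed to house 2 or 3; consider each.
Placing it in house 2 leads to a contradiction, so it's in house 3.
Clue 4 places the beer drinker in house 2.
The person in the yellow house is in house 2 (clue 5).
House 2's instrument must be oboe (nothing else left).
The only instrument still possible for house 4 is piano.
House 1's color must be white (nothing else left).
The only color still possible for house 4 is red.
By clue 2, the person who enjoys chess is in house 4.
Clue 6: the person who enjoys reading is in house 3.
The juice drinker is in house 3 (clue 7).
The only drink still possible for house 1 is cider.
So: house 1 = guitar/dancing/white/cider, house 2 = oboe/knitting/yellow/beer, house 3 = cello/reading/teal/juice, house 4 = piano/chess/red/lemonade.

4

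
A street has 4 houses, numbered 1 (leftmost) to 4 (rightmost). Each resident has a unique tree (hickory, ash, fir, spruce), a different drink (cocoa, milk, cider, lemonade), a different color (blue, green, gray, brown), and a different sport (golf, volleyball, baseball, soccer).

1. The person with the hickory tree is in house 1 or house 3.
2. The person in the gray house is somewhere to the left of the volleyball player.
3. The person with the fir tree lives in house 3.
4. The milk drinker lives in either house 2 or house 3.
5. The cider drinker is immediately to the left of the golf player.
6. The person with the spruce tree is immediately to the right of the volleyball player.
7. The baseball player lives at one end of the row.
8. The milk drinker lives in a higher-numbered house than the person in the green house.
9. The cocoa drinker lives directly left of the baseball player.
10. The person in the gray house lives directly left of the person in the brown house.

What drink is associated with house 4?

lemonade

Clue 3 places the person with the fir tree in house 3.
By clue 9, the cocoa drinker is in house 3.
Clue 9: the baseball player is in house 4.
That leaves ash as the tree for house 2.
House 4's tree must be spruce (nothing else left).
House 1's drink must be cider (nothing else left).
House 2's drink must be milk (nothing else left).
House 4's drink must be lemonade (nothing else left).
That leaves soccer as the sport for house 1.
Clue 5 places the golf player in house 2.
From clue 6, the volleyball player must be in house 3.
The person in the green house is in house 1 (clue 8).
House 1's tree must be hickory (nothing else left).
House 2's color must be gray (nothing else left).
That leaves brown as the color for house 3.
The only color still possible for house 4 is blue.
So: house 1 = hickory/cider/green/soccer, house 2 = ash/milk/gray/golf, house 3 = fir/cocoa/brown/volleyball, house 4 = spruce/lemonade/blue/baseball.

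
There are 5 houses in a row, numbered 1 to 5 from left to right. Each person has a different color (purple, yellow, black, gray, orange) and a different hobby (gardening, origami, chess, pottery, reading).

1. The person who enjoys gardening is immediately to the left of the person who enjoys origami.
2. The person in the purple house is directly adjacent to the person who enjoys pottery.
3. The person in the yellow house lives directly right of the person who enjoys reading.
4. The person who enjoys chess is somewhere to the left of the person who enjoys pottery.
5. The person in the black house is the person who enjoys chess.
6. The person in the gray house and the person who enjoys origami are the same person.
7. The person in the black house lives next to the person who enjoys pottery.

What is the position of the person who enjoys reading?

The person in the black house is narrowed to house 1 or 2 or 3 or 4; consider each.
Placing it in house 2 and house 3 and house 4 leads to a contradiction, so it's in house 1.
By clue 5, the person who enjoys chess is in house 1.
From clue 7, the person who enjoys pottery must be in house 2.
House 5 hobby: only origami fits.
By clue 1, the person who enjoys gardening is in house 4.
The person in the purple house is in house 3 (clue 2).
By clue 6, the person in the gray house is in house 5.
So house 2 gets orange for color.
The only color still possible for house 4 is yellow.
So house 3 gets reading for hobby.
So: house 1 = black/chess, house 2 = orange/pottery, house 3 = purple/reading, house 4 = yellow/gardening, house 5 = gray/origami.

3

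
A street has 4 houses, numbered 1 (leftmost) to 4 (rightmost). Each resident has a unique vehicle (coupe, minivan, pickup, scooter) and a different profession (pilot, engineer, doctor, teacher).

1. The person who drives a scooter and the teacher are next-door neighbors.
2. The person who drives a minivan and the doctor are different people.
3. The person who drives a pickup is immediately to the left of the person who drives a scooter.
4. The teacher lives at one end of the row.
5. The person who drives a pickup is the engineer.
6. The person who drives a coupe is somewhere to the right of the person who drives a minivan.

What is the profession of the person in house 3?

House 4's vehicle must be coupe (nothing else left).
The person who drives a pickup is narrowed to house 1 or 2; consider each.
Placing it in house 1 leads to a contradiction, so it's in house 2.
Clue 3 places the person who drives a scooter in house 3.
From clue 5, the engineer must be in house 2.
House 1 vehicle: only minivan fits.
From clue 1, the teacher must be in house 4.
House 1 profession: only pilot fits.
House 3 profession: only doctor fits.
So: house 1 = minivan/pilot, house 2 = pickup/engineer, house 3 = scooter/doctor, house 4 = coupe/teacher.

doctor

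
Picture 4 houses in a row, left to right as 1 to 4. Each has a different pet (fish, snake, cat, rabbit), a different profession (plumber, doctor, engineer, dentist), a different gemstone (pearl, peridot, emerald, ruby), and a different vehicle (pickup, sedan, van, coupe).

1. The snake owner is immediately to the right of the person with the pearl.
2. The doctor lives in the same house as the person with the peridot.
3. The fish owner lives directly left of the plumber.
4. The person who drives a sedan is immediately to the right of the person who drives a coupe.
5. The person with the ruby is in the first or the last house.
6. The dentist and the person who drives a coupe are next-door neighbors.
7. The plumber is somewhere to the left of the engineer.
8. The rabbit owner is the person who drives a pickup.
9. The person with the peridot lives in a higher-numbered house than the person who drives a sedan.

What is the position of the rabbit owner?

So house 1 gets dentist for profession.
House 2 profession: only plumber fits.
Clue 3: the fish owner is in house 1.
Clue 6: the person who drives a coupe is in house 2.
From clue 9, the person with the peridot must be in house 4.
That leaves ruby as the gemstone for house 1.
The only vehicle still possible for house 1 is van.
House 3's vehicle must be sedan (nothing else left).
The only vehicle still possible for house 4 is pickup.
Clue 2: the doctor is in house 4.
By clue 8, the rabbit owner is in house 4.
The only pet still possible for house 2 is cat.
So house 3 gets snake for pet.
The only profession still possible for house 3 is engineer.
Clue 1: the person with the pearl is in house 2.
House 3's gemstone must be emerald (nothing else left).
So: house 1 = fish/dentist/ruby/van, house 2 = cat/plumber/pearl/coupe, house 3 = snake/engineer/emerald/sedan, house 4 = rabbit/doctor/peridot/pickup.

4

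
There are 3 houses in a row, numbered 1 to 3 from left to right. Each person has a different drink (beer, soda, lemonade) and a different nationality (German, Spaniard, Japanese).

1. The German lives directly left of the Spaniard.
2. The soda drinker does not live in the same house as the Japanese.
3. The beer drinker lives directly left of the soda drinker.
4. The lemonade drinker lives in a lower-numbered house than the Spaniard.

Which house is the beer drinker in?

That leaves soda as the drink for house 3.
Clue 3: the beer drinker is in house 2.
That leaves lemonade as the drink for house 1.
House 3 nationality: only Spaniard fits.
Clue 1 places the German in house 2.
The only nationality still possible for house 1 is Japanese.
So: house 1 = lemonade/Japanese, house 2 = beer/German, house 3 = soda/Spaniard.

2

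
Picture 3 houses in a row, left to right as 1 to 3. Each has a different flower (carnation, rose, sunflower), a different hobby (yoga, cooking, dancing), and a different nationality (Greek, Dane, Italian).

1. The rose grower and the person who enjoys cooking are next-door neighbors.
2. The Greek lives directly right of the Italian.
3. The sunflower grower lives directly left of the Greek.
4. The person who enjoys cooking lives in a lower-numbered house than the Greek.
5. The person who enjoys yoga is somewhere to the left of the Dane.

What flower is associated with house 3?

carnation

That leaves dancing as the hobby for house 3.
That leaves Italian as the nationality for house 1.
The Greek is in house 2 (clue 2).
The sunflower grower is in house 1 (clue 3).
By clue 4, the person who enjoys cooking is in house 1.
House 2 hobby: only yoga fits.
That leaves Dane as the nationality for house 3.
By clue 1, the rose grower is in house 2.
House 3 flower: only carnation fits.
So: house 1 = sunflower/cooking/Italian, house 2 = rose/yoga/Greek, house 3 = carnation/dancing/Dane.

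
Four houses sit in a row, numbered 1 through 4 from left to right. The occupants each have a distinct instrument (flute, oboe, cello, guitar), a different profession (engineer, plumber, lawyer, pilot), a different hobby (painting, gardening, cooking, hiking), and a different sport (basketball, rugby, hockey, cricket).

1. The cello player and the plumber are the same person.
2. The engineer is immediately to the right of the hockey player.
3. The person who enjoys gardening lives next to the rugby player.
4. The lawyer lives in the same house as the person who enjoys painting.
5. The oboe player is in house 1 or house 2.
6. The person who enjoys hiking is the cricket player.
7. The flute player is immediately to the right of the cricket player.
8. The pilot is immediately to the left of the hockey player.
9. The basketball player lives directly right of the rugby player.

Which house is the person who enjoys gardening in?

4

That leaves basketball as the sport for house 4.
Clue 9 places the rugby player in house 3.
So house 1 gets cricket for sport.
House 2 sport: only hockey fits.
Clue 2 places the engineer in house 3.
The person who enjoys hiking is in house 1 (clue 6).
Clue 7 places the flute player in house 2.
The pilot is in house 1 (clue 8).
The only instrument still possible for house 1 is oboe.
The cello player is in house 4 (clue 1).
Clue 1: the plumber is in house 4.
House 3 instrument: only guitar fits.
House 2 profession: only lawyer fits.
So house 3 gets cooking for hobby.
Clue 4: the person who enjoys painting is in house 2.
House 4's hobby must be gardening (nothing else left).
So: house 1 = oboe/pilot/hiking/cricket, house 2 = flute/lawyer/painting/hockey, house 3 = guitar/engineer/cooking/rugby, house 4 = cello/plumber/gardening/basketball.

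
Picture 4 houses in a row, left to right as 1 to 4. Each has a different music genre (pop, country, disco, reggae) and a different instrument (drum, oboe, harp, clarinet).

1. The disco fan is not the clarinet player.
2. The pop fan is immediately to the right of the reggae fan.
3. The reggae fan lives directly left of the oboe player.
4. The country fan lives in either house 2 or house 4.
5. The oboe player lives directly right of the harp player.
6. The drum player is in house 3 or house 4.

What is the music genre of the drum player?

disco

The country fan is narrowed to house 2 or 4; consider each.
Placing it in house 2 leads to a contradiction, so it's in house 4.
The pop fan is narrowed to house 2 or 3; consider each.
Placing it in house 3 leads to a contradiction, so it's in house 2.
From clue 2, the reggae fan must be in house 1.
Clue 3 places the oboe player in house 2.
From clue 5, the harp player must be in house 1.
The only music genre still possible for house 3 is disco.
From clue 1, the clarinet player must be in house 4.
The only instrument still possible for house 3 is drum.
So: house 1 = reggae/harp, house 2 = pop/oboe, house 3 = disco/drum, house 4 = country/clarinet.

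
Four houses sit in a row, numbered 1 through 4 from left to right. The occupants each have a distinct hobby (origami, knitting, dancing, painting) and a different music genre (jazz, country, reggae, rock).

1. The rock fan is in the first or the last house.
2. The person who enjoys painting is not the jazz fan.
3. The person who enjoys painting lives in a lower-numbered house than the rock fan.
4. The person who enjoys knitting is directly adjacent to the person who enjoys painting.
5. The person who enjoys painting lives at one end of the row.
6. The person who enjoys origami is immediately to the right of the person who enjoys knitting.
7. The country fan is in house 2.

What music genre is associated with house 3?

jazz

Clue 3: the rock fan is in house 4.
The person who enjoys painting is in house 1 (clue 5).
The country fan is in house 2 (clue 7).
The jazz fan is in house 3 (clue 2).
Clue 4: the person who enjoys knitting is in house 2.
Clue 6 places the person who enjoys origami in house 3.
House 4 hobby: only dancing fits.
That leaves reggae as the music genre for house 1.
So: house 1 = painting/reggae, house 2 = knitting/country, house 3 = origami/jazz, house 4 = dancing/rock.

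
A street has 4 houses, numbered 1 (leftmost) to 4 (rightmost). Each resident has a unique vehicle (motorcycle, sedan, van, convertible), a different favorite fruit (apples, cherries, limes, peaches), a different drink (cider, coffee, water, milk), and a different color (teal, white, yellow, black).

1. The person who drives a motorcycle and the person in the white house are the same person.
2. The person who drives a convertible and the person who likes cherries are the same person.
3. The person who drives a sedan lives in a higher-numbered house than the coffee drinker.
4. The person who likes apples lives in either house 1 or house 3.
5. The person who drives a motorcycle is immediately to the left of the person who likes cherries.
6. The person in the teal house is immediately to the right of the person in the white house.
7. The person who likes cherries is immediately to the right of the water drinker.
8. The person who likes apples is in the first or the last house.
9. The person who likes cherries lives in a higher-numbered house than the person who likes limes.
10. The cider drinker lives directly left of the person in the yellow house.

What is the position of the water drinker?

Clue 8 places the person who likes apples in house 1.
The only drink still possible for house 4 is milk.
So house 1 gets van for vehicle.
The only color still possible for house 1 is black.
The person who drives a convertible is narrowed to house 3 or 4; consider each.
Placing it in house 4 leads to a contradiction, so it's in house 3.
By clue 2, the person who likes cherries is in house 3.
The person who drives a motorcycle is in house 2 (clue 5).
The water drinker is in house 2 (clue 7).
By clue 9, the person who likes limes is in house 2.
The only vehicle still possible for house 4 is sedan.
House 4 favorite fruit: only peaches fits.
The person in the white house is in house 2 (clue 1).
The person in the teal house is in house 3 (clue 6).
House 4 color: only yellow fits.
Clue 10: the cider drinker is in house 3.
House 1 drink: only coffee fits.
So: house 1 = van/apples/coffee/black, house 2 = motorcycle/limes/water/white, house 3 = convertible/cherries/cider/teal, house 4 = sedan/peaches/milk/yellow.

2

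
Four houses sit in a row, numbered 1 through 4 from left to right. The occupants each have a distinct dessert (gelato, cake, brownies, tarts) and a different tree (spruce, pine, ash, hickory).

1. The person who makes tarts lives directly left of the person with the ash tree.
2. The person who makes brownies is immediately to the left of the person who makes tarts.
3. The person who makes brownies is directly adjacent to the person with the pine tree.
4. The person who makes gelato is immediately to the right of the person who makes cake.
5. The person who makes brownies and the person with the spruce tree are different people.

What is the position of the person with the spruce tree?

That leaves gelato as the dessert for house 4.
By clue 4, the person who makes cake is in house 3.
That leaves brownies as the dessert for house 1.
House 2 dessert: only tarts fits.
Clue 1: the person with the ash tree is in house 3.
The person with the pine tree is in house 2 (clue 3).
That leaves hickory as the tree for house 1.
The only tree still possible for house 4 is spruce.
So: house 1 = brownies/hickory, house 2 = tarts/pine, house 3 = cake/ash, house 4 = gelato/spruce.

4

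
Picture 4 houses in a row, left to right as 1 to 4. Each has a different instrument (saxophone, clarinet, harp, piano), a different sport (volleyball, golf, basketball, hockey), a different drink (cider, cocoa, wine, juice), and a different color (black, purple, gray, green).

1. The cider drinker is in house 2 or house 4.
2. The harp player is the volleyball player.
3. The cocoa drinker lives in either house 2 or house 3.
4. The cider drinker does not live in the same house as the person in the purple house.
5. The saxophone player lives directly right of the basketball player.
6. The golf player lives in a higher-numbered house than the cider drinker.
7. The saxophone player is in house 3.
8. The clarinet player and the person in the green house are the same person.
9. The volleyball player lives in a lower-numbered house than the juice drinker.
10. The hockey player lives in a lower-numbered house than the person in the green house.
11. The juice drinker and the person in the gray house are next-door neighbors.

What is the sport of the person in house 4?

golf

Clue 6: the cider drinker is in house 2.
From clue 7, the saxophone player must be in house 3.
So house 4 gets golf for sport.
House 1's drink must be wine (nothing else left).
So house 3 gets cocoa for drink.
So house 4 gets juice for drink.
From clue 5, the basketball player must be in house 2.
By clue 11, the person in the gray house is in house 3.
That leaves hockey as the sport for house 3.
Clue 2: the harp player is in house 1.
From clue 10, the person in the green house must be in house 4.
The only sport still possible for house 1 is volleyball.
House 2 color: only black fits.
From clue 8, the clarinet player must be in house 4.
The only instrument still possible for house 2 is piano.
That leaves purple as the color for house 1.
So: house 1 = harp/volleyball/wine/purple, house 2 = piano/basketball/cider/black, house 3 = saxophone/hockey/cocoa/gray, house 4 = clarinet/golf/juice/green.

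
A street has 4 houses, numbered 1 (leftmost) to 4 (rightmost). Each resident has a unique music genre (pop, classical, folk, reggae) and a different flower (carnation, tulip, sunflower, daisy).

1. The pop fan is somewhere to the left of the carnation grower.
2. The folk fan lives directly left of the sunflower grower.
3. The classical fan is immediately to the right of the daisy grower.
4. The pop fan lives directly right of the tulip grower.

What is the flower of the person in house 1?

tulip

The pop fan is narrowed to house 2 or 3; consider each.
Placing it in house 3 leads to a contradiction, so it's in house 2.
By clue 4, the tulip grower is in house 1.
The classical fan is narrowed to house 3 or 4; consider each.
Placing it in house 3 leads to a contradiction, so it's in house 4.
Clue 3: the daisy grower is in house 3.
That leaves sunflower as the flower for house 2.
So house 4 gets carnation for flower.
The folk fan is in house 1 (clue 2).
That leaves reggae as the music genre for house 3.
So: house 1 = folk/tulip, house 2 = pop/sunflower, house 3 = reggae/daisy, house 4 = classical/carnation.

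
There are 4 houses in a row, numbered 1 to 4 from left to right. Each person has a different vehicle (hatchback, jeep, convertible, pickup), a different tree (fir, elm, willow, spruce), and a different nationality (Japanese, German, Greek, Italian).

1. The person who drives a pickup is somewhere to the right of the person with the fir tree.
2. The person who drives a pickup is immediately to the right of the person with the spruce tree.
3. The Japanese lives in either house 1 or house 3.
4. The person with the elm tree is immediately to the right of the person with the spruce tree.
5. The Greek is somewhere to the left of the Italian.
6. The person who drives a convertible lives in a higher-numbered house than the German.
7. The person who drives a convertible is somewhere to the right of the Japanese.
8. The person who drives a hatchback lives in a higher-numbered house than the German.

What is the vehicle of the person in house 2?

hatchback

House 1 vehicle: only jeep fits.
That leaves Italian as the nationality for house 4.
The Japanese is narrowed to house 1 or 3; consider each.
Placing it in house 1 leads to a contradiction, so it's in house 3.
Clue 7 places the person who drives a convertible in house 4.
So house 4 gets willow for tree.
House 3 tree: only elm fits.
The person with the spruce tree is in house 2 (clue 4).
So house 1 gets fir for tree.
The person who drives a pickup is in house 3 (clue 2).
So house 2 gets hatchback for vehicle.
By clue 8, the German is in house 1.
That leaves Greek as the nationality for house 2.
So: house 1 = jeep/fir/German, house 2 = hatchback/spruce/Greek, house 3 = pickup/elm/Japanese, house 4 = convertible/willow/Italian.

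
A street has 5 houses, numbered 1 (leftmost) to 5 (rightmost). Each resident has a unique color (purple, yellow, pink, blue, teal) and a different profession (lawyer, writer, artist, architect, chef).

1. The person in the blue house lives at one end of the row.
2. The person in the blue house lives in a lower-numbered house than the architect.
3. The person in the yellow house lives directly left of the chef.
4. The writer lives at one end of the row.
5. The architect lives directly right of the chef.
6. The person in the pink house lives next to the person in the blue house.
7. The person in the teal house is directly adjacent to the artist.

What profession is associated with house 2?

Clue 2: the person in the blue house is in house 1.
From clue 6, the person in the pink house must be in house 2.
Clue 3: the person in the yellow house is in house 3.
Clue 3: the chef is in house 4.
From clue 5, the architect must be in house 5.
The person in the teal house is in house 4 (clue 7).
Clue 7 places the artist in house 3.
The only color still possible for house 5 is purple.
So house 1 gets writer for profession.
So house 2 gets lawyer for profession.
So: house 1 = blue/writer, house 2 = pink/lawyer, house 3 = yellow/artist, house 4 = teal/chef, house 5 = purple/architect.

lawyer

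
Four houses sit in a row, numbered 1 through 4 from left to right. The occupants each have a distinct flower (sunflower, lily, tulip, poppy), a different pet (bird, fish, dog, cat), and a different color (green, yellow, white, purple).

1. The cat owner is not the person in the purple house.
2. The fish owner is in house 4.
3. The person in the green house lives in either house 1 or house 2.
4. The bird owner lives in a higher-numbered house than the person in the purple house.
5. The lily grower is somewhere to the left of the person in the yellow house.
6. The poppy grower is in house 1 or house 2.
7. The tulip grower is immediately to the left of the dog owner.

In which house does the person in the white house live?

By clue 2, the fish owner is in house 4.
That leaves sunflower as the flower for house 4.
That leaves cat as the pet for house 1.
Clue 4: the bird owner is in house 3.
Clue 4 places the person in the purple house in house 2.
House 3 flower: only lily fits.
House 2's pet must be dog (nothing else left).
Clue 5: the person in the yellow house is in house 4.
Clue 7: the tulip grower is in house 1.
The only flower still possible for house 2 is poppy.
The only color still possible for house 1 is green.
So house 3 gets white for color.
So: house 1 = tulip/cat/green, house 2 = poppy/dog/purple, house 3 = lily/bird/white, house 4 = sunflower/fish/yellow.

3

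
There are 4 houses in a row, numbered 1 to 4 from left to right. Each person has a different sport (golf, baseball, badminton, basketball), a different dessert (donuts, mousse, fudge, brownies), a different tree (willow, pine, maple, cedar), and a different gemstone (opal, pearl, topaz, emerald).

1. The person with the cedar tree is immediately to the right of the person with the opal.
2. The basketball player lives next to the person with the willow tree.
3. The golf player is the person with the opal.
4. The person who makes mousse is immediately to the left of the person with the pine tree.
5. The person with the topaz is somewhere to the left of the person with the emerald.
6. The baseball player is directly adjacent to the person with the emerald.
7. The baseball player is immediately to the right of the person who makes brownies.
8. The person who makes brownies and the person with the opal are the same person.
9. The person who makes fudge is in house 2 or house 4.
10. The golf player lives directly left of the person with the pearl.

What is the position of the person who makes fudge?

The person who makes fudge is narrowed to house 2 or 4; consider each.
Placing it in house 2 leads to a contradiction, so it's in house 4.
The baseball player is narrowed to house 2 or 3 or 4; consider each.
Placing it in house 2 and house 4 leads to a contradiction, so it's in house 3.
From clue 7, the person who makes brownies must be in house 2.
The person with the opal is in house 2 (clue 8).
So house 1 gets topaz for gemstone.
That leaves pearl as the gemstone for house 3.
So house 4 gets emerald for gemstone.
Clue 1 places the person with the cedar tree in house 3.
Clue 3 places the golf player in house 2.
The basketball player is in house 1 (clue 2).
The person with the willow tree is in house 2 (clue 2).
House 4's sport must be badminton (nothing else left).
So house 1 gets maple for tree.
House 4 tree: only pine fits.
Clue 4: the person who makes mousse is in house 3.
So house 1 gets donuts for dessert.
So: house 1 = basketball/donuts/maple/topaz, house 2 = golf/brownies/willow/opal, house 3 = baseball/mousse/cedar/pearl, house 4 = badminton/fudge/pine/emerald.

4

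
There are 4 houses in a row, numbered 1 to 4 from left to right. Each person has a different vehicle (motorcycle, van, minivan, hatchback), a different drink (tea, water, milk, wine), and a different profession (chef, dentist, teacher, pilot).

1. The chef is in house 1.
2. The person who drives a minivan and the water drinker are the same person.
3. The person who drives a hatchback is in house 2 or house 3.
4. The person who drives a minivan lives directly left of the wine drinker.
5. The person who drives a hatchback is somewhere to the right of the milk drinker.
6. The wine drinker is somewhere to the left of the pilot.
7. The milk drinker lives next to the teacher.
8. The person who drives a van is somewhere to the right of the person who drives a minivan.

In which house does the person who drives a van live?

By clue 1, the chef is in house 1.
That leaves tea as the drink for house 4.
So house 3 gets wine for drink.
From clue 4, the person who drives a minivan must be in house 2.
Clue 6 places the pilot in house 4.
So house 1 gets motorcycle for vehicle.
House 3's vehicle must be hatchback (nothing else left).
The only vehicle still possible for house 4 is van.
By clue 2, the water drinker is in house 2.
House 1 drink: only milk fits.
By clue 7, the teacher is in house 2.
That leaves dentist as the profession for house 3.
So: house 1 = motorcycle/milk/chef, house 2 = minivan/water/teacher, house 3 = hatchback/wine/dentist, house 4 = van/tea/pilot.

4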